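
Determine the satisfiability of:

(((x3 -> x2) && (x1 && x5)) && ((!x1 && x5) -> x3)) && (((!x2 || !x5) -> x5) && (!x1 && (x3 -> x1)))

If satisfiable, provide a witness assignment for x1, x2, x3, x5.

Case x1 = True: the conjunct !x1 is False.
Case x1 = False: the conjunct x1 is False.
Both cases fail — unsatisfiable.

The formula is unsatisfiable.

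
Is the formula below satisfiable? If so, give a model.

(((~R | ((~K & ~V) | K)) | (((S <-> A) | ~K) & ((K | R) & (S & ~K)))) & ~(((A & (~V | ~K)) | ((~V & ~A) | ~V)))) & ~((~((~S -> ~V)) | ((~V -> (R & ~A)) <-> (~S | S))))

Unsatisfiable — no assignment works.

Case V = True: the formula simplifies to (((~R | K) | (((S <-> A) | ~K) & ((K | R) & (S & ~K)))) & ~((A & ~K))) & ~((~S | (~S | S))).
  S = True: the conjunct ~((~S | (~S | S))) becomes ~((False | True)) = False.
  S = False: the conjunct ~((~S | (~S | S))) becomes ~((True | True)) = False.
Case V = False: the conjunct ~(((A & (~V | ~K)) | ((~V & ~A) | ~V))) becomes ~((A | True)) = False.
Both cases fail — unsatisfiable.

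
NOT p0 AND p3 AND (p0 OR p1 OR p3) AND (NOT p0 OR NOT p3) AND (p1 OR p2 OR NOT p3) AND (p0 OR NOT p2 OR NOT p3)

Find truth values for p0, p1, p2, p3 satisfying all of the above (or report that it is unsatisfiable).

p0 = False, p1 = True, p2 = False, p3 = True

Unit clause (NOT p0) forces p0 = False.
Unit clause (p3) forces p3 = True.
In (p0 OR NOT p2 OR NOT p3) only NOT p2 is left, so p2 = False.
In (p1 OR p2 OR NOT p3) only p1 is left, so p1 = True.
Check each clause:
  (NOT p0): NOT p0 holds.
  (p3): p3 holds.
  (p0 OR p1 OR p3): p1 holds.
  (NOT p0 OR NOT p3): NOT p0 holds.
  (p1 OR p2 OR NOT p3): p1 holds.
  (p0 OR NOT p2 OR NOT p3): NOT p2 holds.
All clauses satisfied.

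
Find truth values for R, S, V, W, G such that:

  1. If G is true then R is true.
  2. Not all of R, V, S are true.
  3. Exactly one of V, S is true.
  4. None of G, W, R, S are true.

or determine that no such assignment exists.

R=F, S=F, V=T, W=F, G=F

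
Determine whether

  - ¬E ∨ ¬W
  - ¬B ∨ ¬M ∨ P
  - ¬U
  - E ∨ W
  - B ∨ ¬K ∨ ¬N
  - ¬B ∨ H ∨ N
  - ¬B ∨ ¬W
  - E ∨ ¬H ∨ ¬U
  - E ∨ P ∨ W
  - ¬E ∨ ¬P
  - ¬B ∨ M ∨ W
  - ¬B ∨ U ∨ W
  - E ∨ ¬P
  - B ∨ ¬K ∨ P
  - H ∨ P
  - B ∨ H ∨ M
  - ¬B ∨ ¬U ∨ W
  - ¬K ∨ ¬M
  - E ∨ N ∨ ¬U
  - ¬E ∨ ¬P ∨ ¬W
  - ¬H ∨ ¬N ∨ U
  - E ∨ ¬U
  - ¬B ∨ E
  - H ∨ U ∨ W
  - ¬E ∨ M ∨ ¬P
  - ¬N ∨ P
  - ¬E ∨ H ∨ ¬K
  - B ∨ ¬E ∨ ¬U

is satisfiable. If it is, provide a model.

Unit clause (¬U) forces U = False.
Try P = True:
  (¬E ∨ ¬P) forces E = False.
  clause (E ∨ ¬P) is falsified — backtrack.
So P = False.
  then (H ∨ P) forces H = True.
  then (¬H ∨ ¬N ∨ U) forces N = False.
Set W = False.
  then (E ∨ W) forces E = True.
  then (¬B ∨ U ∨ W) forces B = False.
  then (B ∨ ¬K ∨ P) forces K = False.
Set M = False.
All clauses satisfied.

P = False, U = False, H = True, W = False, E = True, B = False, K = False, N = False, M = False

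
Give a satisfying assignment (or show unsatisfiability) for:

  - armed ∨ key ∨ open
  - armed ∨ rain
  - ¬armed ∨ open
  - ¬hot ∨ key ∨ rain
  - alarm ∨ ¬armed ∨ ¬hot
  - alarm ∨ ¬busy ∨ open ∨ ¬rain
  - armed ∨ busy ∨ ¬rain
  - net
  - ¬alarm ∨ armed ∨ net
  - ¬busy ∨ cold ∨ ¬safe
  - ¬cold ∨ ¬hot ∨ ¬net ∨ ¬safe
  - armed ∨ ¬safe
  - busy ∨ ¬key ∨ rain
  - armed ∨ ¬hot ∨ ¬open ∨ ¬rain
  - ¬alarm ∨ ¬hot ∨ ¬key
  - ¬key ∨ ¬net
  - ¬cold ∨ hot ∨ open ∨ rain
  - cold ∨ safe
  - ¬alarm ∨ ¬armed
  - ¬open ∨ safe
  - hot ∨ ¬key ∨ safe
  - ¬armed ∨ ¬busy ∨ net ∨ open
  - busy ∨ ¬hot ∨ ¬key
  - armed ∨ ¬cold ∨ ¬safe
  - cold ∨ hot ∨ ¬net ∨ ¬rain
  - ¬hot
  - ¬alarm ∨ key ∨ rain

armed = True, key = False, hot = False, alarm = False, rain = True, busy = True, cold = True, safe = True, open = True, net = True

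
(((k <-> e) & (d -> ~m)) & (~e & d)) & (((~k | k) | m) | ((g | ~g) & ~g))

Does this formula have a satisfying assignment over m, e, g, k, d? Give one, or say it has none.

m = False, e = False, g = True, k = False, d = True

  ((k <-> e) & (d -> ~m)) & (~e & d) = True
    (k <-> e) & (d -> ~m) = True
      k <-> e = True
      d -> ~m = True
        ~m = True
    ~e & d = True
      ~e = True
  ((~k | k) | m) | ((g | ~g) & ~g) = True
    (~k | k) | m = True
      ~k | k = True
        ~k = True
    (g | ~g) & ~g = False
      g | ~g = True
        ~g = False
      ~g = False
Both conjuncts True, so the formula holds.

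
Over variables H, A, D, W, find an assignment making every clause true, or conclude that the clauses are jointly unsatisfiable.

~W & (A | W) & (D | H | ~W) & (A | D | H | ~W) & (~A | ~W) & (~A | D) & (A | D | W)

H = True; A = True; D = True; W = False

Unit clause (~W) forces W = False.
In (A | W) only A is left, so A = True.
In (~A | D) only D is left, so D = True.
Set H = True.
Check each clause:
  (~W): ~W holds.
  (A | W): A holds.
  (D | H | ~W): D holds.
  (A | D | H | ~W): A holds.
  (~A | ~W): ~W holds.
  (~A | D): D holds.
  (A | D | W): A holds.
All clauses satisfied.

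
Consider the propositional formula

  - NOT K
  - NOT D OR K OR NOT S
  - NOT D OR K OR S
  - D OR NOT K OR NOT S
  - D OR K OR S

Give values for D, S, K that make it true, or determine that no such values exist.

D = False, S = True, K = False

Unit clause (NOT K) forces K = False.
Try D = True:
  (NOT D OR K OR NOT S) forces S = False.
  clause (NOT D OR K OR S) is falsified — backtrack.
So D = False.
  then (D OR K OR S) forces S = True.
All clauses satisfied.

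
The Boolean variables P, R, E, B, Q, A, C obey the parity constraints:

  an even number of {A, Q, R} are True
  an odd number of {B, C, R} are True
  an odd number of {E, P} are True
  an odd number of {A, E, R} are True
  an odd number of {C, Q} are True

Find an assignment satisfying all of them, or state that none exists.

P: False, R: False, E: True, B: False, Q: False, A: False, C: True

{A, Q, R}: 0 true → even ✓
{B, C, R}: 1 true → odd ✓
{E, P}: 1 true → odd ✓
{A, E, R}: 1 true → odd ✓
{C, Q}: 1 true → odd ✓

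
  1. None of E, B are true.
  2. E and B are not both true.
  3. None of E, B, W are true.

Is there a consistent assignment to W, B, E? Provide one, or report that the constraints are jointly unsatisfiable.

W = False; B = False; E = False

  (1) {E, B}: 0 true — none ✓
  (2) E=F, B=F — not both ✓
  (3) {E, B, W}: 0 true — none ✓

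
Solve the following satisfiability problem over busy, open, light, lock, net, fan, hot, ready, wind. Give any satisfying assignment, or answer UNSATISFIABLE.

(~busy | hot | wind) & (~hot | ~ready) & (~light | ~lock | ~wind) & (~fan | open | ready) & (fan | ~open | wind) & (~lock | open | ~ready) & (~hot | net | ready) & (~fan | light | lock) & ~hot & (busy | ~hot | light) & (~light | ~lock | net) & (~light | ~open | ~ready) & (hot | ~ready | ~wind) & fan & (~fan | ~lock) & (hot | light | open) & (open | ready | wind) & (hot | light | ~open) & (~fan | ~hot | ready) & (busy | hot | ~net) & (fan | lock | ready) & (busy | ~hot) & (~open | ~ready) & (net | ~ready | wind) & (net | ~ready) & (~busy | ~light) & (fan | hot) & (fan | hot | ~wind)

busy = False; open = True; light = True; lock = False; net = False; fan = True; hot = False; ready = False; wind = False

Unit clause (~hot) forces hot = False.
Unit clause (fan) forces fan = True.
In (~fan | ~lock) only ~lock is left, so lock = False.
In (~fan | light | lock) only light is left, so light = True.
In (~busy | ~light) only ~busy is left, so busy = False.
In (busy | hot | ~net) only ~net is left, so net = False.
In (net | ~ready) only ~ready is left, so ready = False.
In (~fan | open | ready) only open is left, so open = True.
Set wind = False.
All clauses satisfied.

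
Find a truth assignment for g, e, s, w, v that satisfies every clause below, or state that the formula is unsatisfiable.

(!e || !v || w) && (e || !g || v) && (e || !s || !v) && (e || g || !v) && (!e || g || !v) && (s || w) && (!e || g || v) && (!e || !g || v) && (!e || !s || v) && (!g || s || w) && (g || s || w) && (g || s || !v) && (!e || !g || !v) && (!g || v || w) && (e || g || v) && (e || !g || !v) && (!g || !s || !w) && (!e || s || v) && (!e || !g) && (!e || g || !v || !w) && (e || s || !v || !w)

Case g = True:
  (!e || !g) forces e = False.
  (e || !g || v) forces v = True.
  Clause (e || !g || !v) is falsified — contradiction.
Case g = False:
  If v = True:
    (e || g || !v) forces e = True.
    clause (!e || g || !v) is falsified.
  If v = False:
    (!e || g || v) forces e = False.
    clause (e || g || v) is falsified.
  Every sub-case reaches a contradiction.
Both cases fail, so the formula is unsatisfiable.

No satisfying assignment exists.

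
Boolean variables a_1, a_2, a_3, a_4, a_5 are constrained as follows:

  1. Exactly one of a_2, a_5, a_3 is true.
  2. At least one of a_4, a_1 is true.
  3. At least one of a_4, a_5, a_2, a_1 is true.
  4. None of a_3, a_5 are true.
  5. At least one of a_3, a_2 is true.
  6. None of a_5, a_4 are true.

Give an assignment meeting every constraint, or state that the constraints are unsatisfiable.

a_1 = True; a_2 = True; a_3 = False; a_4 = False; a_5 = False

  (1) {a_2, a_5, a_3}: 1 true — exactly one ✓
  (2) {a_4, a_1}: 1 true — at least one ✓
  (3) {a_4, a_5, a_2, a_1}: 2 true — at least one ✓
  (4) {a_3, a_5}: 0 true — none ✓
  (5) {a_3, a_2}: 1 true — at least one ✓
  (6) {a_5, a_4}: 0 true — none ✓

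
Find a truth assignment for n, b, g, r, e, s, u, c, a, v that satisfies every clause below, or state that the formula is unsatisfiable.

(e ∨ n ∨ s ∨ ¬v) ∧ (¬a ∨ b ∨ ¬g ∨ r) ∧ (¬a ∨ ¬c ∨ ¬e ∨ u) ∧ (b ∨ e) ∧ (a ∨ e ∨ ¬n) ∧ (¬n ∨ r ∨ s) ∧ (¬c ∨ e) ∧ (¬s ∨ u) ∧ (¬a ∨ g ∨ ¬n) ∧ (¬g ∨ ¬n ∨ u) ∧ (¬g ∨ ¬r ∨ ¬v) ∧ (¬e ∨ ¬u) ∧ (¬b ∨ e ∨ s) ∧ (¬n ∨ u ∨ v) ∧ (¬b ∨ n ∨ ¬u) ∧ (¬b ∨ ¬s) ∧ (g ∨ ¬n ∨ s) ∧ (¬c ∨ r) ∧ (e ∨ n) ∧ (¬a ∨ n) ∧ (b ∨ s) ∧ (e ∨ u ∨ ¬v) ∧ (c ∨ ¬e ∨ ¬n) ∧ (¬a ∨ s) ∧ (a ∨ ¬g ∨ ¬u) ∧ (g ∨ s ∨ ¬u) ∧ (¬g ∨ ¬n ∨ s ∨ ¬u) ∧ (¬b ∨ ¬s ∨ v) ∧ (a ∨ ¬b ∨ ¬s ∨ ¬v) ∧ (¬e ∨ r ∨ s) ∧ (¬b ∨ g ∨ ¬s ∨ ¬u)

Set n = False.
  then (e ∨ n) forces e = True.
  then (¬a ∨ n) forces a = False.
  then (¬e ∨ ¬u) forces u = False.
  then (¬s ∨ u) forces s = False.
  then (b ∨ s) forces b = True.
  then (¬e ∨ r ∨ s) forces r = True.
Set g = True.
  then (¬g ∨ ¬r ∨ ¬v) forces v = False.
Set c = False.
All clauses satisfied.

n=F; b=T; g=T; r=T; e=T; s=F; u=F; c=F; a=F; v=F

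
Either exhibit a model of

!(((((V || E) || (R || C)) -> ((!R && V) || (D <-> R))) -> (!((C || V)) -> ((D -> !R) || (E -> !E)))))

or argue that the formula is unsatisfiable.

C = False, D = True, E = True, V = False, R = True

  !(((((V || E) || (R || C)) -> ((!R && V) || (D <-> R))) -> (!((C || V)) -> ((D -> !R) || (E -> !E))))) = True
    (((V || E) || (R || C)) -> ((!R && V) || (D <-> R))) -> (!((C || V)) -> ((D -> !R) || (E -> !E))) = False
      ((V || E) || (R || C)) -> ((!R && V) || (D <-> R)) = True
        (V || E) || (R || C) = True
          V || E = True
          R || C = True
        (!R && V) || (D <-> R) = True
          !R && V = False
            !R = False
          D <-> R = True
      !((C || V)) -> ((D -> !R) || (E -> !E)) = False
        !((C || V)) = True
          C || V = False
        (D -> !R) || (E -> !E) = False
          D -> !R = False
            !R = False
          E -> !E = False
            !E = False
The formula evaluates to True.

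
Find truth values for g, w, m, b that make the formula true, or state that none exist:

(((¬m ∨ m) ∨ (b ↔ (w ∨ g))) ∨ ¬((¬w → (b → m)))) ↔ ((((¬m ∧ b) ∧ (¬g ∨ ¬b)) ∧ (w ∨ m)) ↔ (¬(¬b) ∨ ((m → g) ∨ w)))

g=F, w=F, m=T, b=F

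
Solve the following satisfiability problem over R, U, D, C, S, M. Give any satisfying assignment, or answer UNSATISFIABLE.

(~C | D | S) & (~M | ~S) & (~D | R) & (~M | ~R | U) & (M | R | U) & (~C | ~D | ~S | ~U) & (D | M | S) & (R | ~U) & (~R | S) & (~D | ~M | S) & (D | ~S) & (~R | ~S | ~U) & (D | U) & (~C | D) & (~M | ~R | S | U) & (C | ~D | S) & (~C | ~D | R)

R = True, U = False, D = True, C = True, S = True, M = False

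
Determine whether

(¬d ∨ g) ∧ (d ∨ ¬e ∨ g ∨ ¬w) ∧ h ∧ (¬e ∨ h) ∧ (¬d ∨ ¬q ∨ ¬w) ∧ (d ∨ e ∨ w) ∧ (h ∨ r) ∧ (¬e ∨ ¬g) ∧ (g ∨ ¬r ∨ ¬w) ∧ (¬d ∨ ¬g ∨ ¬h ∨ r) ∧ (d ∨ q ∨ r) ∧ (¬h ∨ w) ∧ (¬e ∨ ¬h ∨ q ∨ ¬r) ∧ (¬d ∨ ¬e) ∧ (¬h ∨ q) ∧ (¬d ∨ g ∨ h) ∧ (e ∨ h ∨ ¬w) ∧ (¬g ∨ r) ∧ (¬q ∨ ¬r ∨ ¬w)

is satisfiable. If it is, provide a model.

e: False; q: True; g: False; w: True; r: False; h: True; d: False

Unit clause (h) forces h = True.
In (¬h ∨ w) only w is left, so w = True.
In (¬h ∨ q) only q is left, so q = True.
In (¬q ∨ ¬r ∨ ¬w) only ¬r is left, so r = False.
In (¬d ∨ ¬q ∨ ¬w) only ¬d is left, so d = False.
In (¬g ∨ r) only ¬g is left, so g = False.
In (d ∨ ¬e ∨ g ∨ ¬w) only ¬e is left, so e = False.
All clauses satisfied.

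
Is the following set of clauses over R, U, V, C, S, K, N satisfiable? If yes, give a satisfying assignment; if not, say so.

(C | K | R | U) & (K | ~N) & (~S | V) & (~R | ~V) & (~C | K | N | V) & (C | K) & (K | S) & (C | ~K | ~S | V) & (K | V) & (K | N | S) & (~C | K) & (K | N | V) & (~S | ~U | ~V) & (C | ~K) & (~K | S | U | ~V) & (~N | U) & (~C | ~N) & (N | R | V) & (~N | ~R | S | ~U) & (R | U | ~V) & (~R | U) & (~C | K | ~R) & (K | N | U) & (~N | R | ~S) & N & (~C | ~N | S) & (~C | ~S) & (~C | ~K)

The formula is unsatisfiable.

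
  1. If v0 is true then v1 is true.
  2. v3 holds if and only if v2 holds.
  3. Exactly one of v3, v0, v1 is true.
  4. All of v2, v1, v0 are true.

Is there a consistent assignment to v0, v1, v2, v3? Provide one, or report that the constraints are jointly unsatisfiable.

No satisfying assignment exists.

Case v0 = True:
  (1) with v0=T forces v1 = True.
  Constraint (3) is violated (v0=T, v1=T) — contradiction.
Case v0 = False:
  Constraint (4) is violated (v0=F) — contradiction.
Both cases fail — unsatisfiable.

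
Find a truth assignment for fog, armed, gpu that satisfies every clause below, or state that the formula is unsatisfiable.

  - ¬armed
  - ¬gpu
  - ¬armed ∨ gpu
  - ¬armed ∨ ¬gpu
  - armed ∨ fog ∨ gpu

fog: True, armed: False, gpu: False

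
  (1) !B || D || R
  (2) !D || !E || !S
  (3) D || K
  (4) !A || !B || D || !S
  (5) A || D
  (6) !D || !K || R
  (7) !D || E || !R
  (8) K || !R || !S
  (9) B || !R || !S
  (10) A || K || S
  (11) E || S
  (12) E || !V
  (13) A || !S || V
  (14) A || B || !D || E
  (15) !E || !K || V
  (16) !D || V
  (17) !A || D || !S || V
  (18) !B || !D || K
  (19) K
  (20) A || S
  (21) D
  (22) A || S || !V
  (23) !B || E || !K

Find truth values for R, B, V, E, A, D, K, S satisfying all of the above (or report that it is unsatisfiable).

R=T; B=F; V=T; E=T; A=T; D=T; K=T; S=F

Unit clause (K) forces K = True.
Unit clause (D) forces D = True.
In (!D || !K || R) only R is left, so R = True.
In (!D || E || !R) only E is left, so E = True.
In (!E || !K || V) only V is left, so V = True.
In (!D || !E || !S) only !S is left, so S = False.
In (A || S) only A is left, so A = True.
Set B = False.
All clauses satisfied.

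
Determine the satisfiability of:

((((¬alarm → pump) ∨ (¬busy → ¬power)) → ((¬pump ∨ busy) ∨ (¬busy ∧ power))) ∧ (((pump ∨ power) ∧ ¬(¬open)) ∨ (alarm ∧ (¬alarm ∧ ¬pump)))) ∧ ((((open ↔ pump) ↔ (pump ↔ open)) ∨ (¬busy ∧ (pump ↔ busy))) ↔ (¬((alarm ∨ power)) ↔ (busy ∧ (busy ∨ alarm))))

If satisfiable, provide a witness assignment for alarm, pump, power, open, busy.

alarm=F, pump=T, power=T, open=T, busy=F

  (((¬alarm → pump) ∨ (¬busy → ¬power)) → ((¬pump ∨ busy) ∨ (¬busy ∧ power))) ∧ (((pump ∨ power) ∧ ¬(¬open)) ∨ (alarm ∧ (¬alarm ∧ ¬pump))) = True
    ((¬alarm → pump) ∨ (¬busy → ¬power)) → ((¬pump ∨ busy) ∨ (¬busy ∧ power)) = True
      (¬alarm → pump) ∨ (¬busy → ¬power) = True
        ¬alarm → pump = True
          ¬alarm = True
        ¬busy → ¬power = False
          ¬busy = True
          ¬power = False
      (¬pump ∨ busy) ∨ (¬busy ∧ power) = True
        ¬pump ∨ busy = False
          ¬pump = False
        ¬busy ∧ power = True
          ¬busy = True
    ((pump ∨ power) ∧ ¬(¬open)) ∨ (alarm ∧ (¬alarm ∧ ¬pump)) = True
      (pump ∨ power) ∧ ¬(¬open) = True
        pump ∨ power = True
        ¬(¬open) = True
          ¬open = False
      alarm ∧ (¬alarm ∧ ¬pump) = False
        ¬alarm ∧ ¬pump = False
          ¬alarm = True
          ¬pump = False
  (((open ↔ pump) ↔ (pump ↔ open)) ∨ (¬busy ∧ (pump ↔ busy))) ↔ (¬((alarm ∨ power)) ↔ (busy ∧ (busy ∨ alarm))) = True
    ((open ↔ pump) ↔ (pump ↔ open)) ∨ (¬busy ∧ (pump ↔ busy)) = True
      (open ↔ pump) ↔ (pump ↔ open) = True
        open ↔ pump = True
        pump ↔ open = True
      ¬busy ∧ (pump ↔ busy) = False
        ¬busy = True
        pump ↔ busy = False
    ¬((alarm ∨ power)) ↔ (busy ∧ (busy ∨ alarm)) = True
      ¬((alarm ∨ power)) = False
        alarm ∨ power = True
      busy ∧ (busy ∨ alarm) = False
        busy ∨ alarm = False
Both conjuncts True, so the formula holds.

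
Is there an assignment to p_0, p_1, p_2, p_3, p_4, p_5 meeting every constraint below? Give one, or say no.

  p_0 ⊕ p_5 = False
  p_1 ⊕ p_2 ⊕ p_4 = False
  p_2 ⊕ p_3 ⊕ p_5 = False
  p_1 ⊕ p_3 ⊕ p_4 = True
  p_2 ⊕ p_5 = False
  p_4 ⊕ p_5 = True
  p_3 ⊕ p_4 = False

p_0: True, p_1: True, p_2: True, p_3: False, p_4: False, p_5: True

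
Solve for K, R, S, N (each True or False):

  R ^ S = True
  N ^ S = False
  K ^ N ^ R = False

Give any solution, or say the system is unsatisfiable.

K = True, R = False, S = True, N = True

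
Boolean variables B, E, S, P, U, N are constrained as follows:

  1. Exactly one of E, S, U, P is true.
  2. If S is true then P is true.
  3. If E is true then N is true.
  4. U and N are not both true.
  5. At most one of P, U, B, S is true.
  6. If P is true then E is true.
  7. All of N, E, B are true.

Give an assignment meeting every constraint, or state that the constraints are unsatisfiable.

B: True, E: True, S: False, P: False, U: False, N: True

  (1) {E, S, U, P}: 1 true — exactly one ✓
  (2) S=F ⇒ P: vacuous ✓
  (3) E=T ⇒ N: T ✓
  (4) U=F, N=T — not both ✓
  (5) {P, U, B, S}: 1 true — at most one ✓
  (6) P=F ⇒ E: vacuous ✓
  (7) {N, E, B}: all 3 true ✓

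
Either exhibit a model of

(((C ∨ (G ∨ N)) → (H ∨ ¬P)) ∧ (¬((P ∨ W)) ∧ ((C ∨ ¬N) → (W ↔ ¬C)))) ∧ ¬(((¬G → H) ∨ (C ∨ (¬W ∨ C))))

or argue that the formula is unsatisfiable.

Case W = True: the conjunct ¬((P ∨ W)) becomes ¬((P ∨ True)) = False.
Case W = False: the conjunct ¬(((¬G → H) ∨ (C ∨ (¬W ∨ C)))) becomes ¬(((¬G → H) ∨ True)) = False.
Both cases fail — unsatisfiable.

The formula is unsatisfiable.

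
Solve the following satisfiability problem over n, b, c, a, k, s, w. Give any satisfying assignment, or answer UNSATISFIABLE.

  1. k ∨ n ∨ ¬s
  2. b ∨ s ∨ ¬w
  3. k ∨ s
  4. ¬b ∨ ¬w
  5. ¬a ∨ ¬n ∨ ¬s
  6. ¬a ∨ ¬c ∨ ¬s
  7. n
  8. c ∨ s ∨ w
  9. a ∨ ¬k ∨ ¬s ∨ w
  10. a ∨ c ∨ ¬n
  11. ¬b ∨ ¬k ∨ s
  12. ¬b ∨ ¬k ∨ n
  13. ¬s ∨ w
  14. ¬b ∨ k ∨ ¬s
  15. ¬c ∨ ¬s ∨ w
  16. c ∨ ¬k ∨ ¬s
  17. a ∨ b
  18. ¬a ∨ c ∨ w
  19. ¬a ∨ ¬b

Unit clause (n) forces n = True.
Try b = True:
  (¬b ∨ ¬w) forces w = False.
  (¬s ∨ w) forces s = False.
  (k ∨ s) forces k = True.
  clause (¬b ∨ ¬k ∨ s) is falsified — backtrack.
So b = False.
  then (a ∨ b) forces a = True.
  then (¬a ∨ ¬n ∨ ¬s) forces s = False.
  then (b ∨ s ∨ ¬w) forces w = False.
  then (k ∨ s) forces k = True.
  then (c ∨ s ∨ w) forces c = True.
All clauses satisfied.

n: True, b: False, c: True, a: True, k: True, s: False, w: False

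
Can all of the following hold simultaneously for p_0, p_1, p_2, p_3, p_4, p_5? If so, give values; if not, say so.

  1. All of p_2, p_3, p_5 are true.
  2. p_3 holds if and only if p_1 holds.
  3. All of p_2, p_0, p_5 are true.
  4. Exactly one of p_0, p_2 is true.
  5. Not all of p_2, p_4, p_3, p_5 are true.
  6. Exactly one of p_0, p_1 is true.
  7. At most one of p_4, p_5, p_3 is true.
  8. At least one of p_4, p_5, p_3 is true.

UNSATISFIABLE

Case p_0 = True:
  (1) forces p_2 = True.
  Constraint (4) is violated (p_0=T, p_2=T) — contradiction.
Case p_0 = False:
  Constraint (3) is violated (p_0=F) — contradiction.
Both cases fail — unsatisfiable.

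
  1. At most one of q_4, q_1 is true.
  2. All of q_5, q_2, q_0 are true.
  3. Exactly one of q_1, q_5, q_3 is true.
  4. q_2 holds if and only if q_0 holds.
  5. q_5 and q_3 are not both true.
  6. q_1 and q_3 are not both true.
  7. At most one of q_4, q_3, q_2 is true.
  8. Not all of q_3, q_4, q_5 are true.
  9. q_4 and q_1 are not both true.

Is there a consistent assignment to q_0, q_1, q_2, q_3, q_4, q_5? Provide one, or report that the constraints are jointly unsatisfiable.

q_0 = True, q_1 = False, q_2 = True, q_3 = False, q_4 = False, q_5 = True

  (1) {q_4, q_1}: 0 true — at most one ✓
  (2) {q_5, q_2, q_0}: all 3 true ✓
  (3) {q_1, q_5, q_3}: 1 true — exactly one ✓
  (4) q_2=T, q_0=T — same ✓
  (5) q_5=T, q_3=F — not both ✓
  (6) q_1=F, q_3=F — not both ✓
  (7) {q_4, q_3, q_2}: 1 true — at most one ✓
  (8) {q_3, q_4, q_5}: 1/3 true — not all ✓
  (9) q_4=F, q_1=F — not both ✓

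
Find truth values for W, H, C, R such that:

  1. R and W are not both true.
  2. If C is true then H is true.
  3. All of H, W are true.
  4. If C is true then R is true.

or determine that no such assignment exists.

W = True, H = True, C = False, R = False

  (1) R=F, W=T — not both ✓
  (2) C=F ⇒ H: vacuous ✓
  (3) {H, W}: all 2 true ✓
  (4) C=F ⇒ R: vacuous ✓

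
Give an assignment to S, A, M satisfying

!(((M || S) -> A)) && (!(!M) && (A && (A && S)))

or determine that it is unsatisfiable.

Case A = True: the conjunct !(((M || S) -> A)) becomes !(((M || S) -> True)) = False.
Case A = False: the conjunct A is False.
Both cases fail — unsatisfiable.

The formula is unsatisfiable.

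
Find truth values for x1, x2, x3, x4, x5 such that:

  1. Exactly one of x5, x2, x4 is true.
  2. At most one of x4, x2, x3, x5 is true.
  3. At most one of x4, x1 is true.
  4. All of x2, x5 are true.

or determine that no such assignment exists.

Case x2 = True:
  (1) with x2=T forces x5 = False.
  Constraint (4) is violated (x5=F) — contradiction.
Case x2 = False:
  Constraint (4) is violated (x2=F) — contradiction.
Both cases fail — unsatisfiable.

UNSATISFIABLE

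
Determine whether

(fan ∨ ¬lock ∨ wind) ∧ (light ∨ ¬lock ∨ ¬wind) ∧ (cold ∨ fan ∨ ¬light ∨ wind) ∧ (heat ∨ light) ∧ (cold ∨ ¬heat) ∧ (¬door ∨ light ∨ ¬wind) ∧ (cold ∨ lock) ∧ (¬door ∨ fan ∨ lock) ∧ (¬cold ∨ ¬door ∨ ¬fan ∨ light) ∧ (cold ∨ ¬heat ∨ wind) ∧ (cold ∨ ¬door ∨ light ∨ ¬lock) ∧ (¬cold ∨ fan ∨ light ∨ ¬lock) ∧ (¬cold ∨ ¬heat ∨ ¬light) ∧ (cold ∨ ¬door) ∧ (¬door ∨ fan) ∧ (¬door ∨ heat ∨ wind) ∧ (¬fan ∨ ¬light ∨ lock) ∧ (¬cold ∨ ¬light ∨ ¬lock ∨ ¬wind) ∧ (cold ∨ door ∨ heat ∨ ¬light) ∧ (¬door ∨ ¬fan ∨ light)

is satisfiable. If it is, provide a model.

cold = True, fan = True, light = False, lock = False, door = False, heat = True, wind = False

Try cold = False:
  (cold ∨ ¬heat) forces heat = False.
  (heat ∨ light) forces light = True.
  (cold ∨ lock) forces lock = True.
  (cold ∨ ¬door) forces door = False.
  clause (cold ∨ door ∨ heat ∨ ¬light) is falsified — backtrack.
So cold = True.
Set fan = True.
Set light = False.
  then (heat ∨ light) forces heat = True.
  then (¬cold ∨ ¬door ∨ ¬fan ∨ light) forces door = False.
Set lock = False.
Set wind = False.
All clauses satisfied.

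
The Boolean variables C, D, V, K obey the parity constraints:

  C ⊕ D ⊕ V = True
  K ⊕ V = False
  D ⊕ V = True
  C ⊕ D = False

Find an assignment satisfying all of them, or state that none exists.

C = False; D = False; V = True; K = True

C ⊕ D ⊕ V = F ⊕ F ⊕ T = True ✓
K ⊕ V = T ⊕ T = False ✓
D ⊕ V = F ⊕ T = True ✓
C ⊕ D = F ⊕ F = False ✓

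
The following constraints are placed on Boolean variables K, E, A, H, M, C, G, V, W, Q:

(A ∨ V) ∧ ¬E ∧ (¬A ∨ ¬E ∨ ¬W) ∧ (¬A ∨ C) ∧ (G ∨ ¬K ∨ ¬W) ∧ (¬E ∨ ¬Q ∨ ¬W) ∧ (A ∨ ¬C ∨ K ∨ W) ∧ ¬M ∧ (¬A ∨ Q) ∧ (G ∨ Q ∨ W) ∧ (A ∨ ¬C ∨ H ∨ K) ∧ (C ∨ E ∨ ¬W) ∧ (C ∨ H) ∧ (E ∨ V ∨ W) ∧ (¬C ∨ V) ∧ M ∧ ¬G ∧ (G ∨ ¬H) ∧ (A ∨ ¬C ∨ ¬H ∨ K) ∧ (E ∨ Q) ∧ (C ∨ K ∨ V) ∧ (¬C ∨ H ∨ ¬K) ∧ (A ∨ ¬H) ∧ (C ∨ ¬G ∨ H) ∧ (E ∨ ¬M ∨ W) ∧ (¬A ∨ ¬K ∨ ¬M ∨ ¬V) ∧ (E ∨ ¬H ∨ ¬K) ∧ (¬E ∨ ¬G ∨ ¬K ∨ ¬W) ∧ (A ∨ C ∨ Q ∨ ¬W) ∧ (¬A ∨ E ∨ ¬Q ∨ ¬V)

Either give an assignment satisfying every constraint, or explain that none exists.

Unsatisfiable — no assignment works.

Case M = True:
  Clause (¬M) is falsified — contradiction.
Case M = False:
  Clause (M) is falsified — contradiction.
Both cases fail, so the formula is unsatisfiable.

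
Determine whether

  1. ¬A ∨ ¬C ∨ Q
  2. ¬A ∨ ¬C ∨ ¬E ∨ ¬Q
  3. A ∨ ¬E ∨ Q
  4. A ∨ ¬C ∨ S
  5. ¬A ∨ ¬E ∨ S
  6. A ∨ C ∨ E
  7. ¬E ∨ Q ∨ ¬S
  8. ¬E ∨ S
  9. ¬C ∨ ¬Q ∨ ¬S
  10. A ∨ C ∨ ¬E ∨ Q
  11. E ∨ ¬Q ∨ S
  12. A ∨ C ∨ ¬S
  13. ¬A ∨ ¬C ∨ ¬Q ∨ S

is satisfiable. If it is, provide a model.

C: False, E: False, Q: False, S: True, A: True

Set C = False.
Set E = False.
  then (A ∨ C ∨ E) forces A = True.
Set Q = False.
Set S = True.
All clauses satisfied.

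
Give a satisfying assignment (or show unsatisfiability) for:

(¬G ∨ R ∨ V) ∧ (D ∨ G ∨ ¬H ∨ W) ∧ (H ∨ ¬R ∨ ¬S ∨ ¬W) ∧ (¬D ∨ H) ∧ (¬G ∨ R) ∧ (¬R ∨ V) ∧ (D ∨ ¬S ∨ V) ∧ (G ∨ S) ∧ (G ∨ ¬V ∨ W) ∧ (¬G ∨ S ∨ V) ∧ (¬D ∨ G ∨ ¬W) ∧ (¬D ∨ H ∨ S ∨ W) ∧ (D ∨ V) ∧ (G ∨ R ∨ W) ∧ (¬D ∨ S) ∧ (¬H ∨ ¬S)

Set S = False.
  then (G ∨ S) forces G = True.
  then (¬G ∨ S ∨ V) forces V = True.
  then (¬D ∨ S) forces D = False.
  then (¬G ∨ R) forces R = True.
Set W = True.
Set H = True.
All clauses satisfied.

S: False, W: True, D: False, G: True, R: True, H: True, V: True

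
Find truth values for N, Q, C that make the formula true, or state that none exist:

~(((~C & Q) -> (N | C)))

N: False, Q: True, C: False

  ~(((~C & Q) -> (N | C))) = True
    (~C & Q) -> (N | C) = False
      ~C & Q = True
        ~C = True
      N | C = False
The formula evaluates to True.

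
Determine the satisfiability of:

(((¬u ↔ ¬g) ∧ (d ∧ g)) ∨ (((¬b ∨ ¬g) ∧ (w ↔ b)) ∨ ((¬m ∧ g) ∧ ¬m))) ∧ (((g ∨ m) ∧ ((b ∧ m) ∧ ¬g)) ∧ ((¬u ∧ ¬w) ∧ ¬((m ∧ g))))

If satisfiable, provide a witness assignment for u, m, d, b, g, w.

Unsatisfiable

Case g = True: the conjunct ¬g is False.
Case g = False: the formula simplifies to (w ↔ b) ∧ ((m ∧ (b ∧ m)) ∧ (¬u ∧ ¬w)).
  m = True: simplifies to (w ↔ b) ∧ (b ∧ (¬u ∧ ¬w)).
    b = True: simplifies to w ∧ (¬u ∧ ¬w).
      w = True: the conjunct ¬w is False.
      w = False: the conjunct w is False.
    b = False: the conjunct b is False.
  m = False: the conjunct m is False.
Both cases fail — unsatisfiable.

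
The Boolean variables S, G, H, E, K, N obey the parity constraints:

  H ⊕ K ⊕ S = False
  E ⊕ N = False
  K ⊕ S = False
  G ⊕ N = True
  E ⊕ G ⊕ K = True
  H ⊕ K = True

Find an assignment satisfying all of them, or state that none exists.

Adding constraints 1, 2, 3, 4, 5, 6 mod 2: every variable appears an even number of times on the left, so the left side is 0.
But the right sides sum to 1 (mod 2). 0 ≠ 1 — the system is inconsistent.

UNSATISFIABLE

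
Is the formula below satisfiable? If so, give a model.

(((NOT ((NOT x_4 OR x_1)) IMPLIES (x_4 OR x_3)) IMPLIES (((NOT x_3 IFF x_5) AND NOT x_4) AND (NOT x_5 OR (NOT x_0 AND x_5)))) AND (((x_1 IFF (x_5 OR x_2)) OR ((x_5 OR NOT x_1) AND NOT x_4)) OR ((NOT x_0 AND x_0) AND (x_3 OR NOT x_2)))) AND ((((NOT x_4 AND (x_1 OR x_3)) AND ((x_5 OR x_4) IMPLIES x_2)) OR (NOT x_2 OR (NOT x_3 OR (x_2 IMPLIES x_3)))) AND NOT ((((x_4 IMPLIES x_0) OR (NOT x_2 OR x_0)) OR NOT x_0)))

No satisfying assignment exists.

The conjunct NOT ((((x_4 IMPLIES x_0) OR (NOT x_2 OR x_0)) OR NOT x_0)) is unsatisfiable on its own:
  x_0=F, x_2=F, x_4=F: evaluates to False.
  x_0=F, x_2=F, x_4=T: evaluates to False.
  x_0=F, x_2=T, x_4=F: evaluates to False.
  x_0=F, x_2=T, x_4=T: evaluates to False.
  x_0=T, x_2=F, x_4=F: evaluates to False.
  x_0=T, x_2=F, x_4=T: evaluates to False.
  x_0=T, x_2=T, x_4=F: evaluates to False.
  x_0=T, x_2=T, x_4=T: evaluates to False.
So the whole conjunction is unsatisfiable.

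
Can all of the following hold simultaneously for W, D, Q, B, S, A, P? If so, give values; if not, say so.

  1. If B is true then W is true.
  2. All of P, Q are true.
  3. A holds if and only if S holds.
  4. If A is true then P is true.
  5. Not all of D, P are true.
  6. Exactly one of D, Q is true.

W = True, D = False, Q = True, B = True, S = True, A = True, P = True

  (1) B=T ⇒ W: T ✓
  (2) {P, Q}: all 2 true ✓
  (3) A=T, S=T — same ✓
  (4) A=T ⇒ P: T ✓
  (5) {D, P}: 1/2 true — not all ✓
  (6) {D, Q}: 1 true — exactly one ✓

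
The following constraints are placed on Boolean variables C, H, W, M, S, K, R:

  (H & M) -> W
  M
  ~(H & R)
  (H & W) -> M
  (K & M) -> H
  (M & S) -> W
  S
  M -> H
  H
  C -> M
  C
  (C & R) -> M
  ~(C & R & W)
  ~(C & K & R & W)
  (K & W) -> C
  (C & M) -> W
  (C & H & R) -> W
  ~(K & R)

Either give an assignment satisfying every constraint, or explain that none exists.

Unit clause (C) forces C = True.
Unit clause (M) forces M = True.
In (H | ~M) only H is left, so H = True.
In (~C | ~M | W) only W is left, so W = True.
In (~H | ~R) only ~R is left, so R = False.
Unit clause (S) forces S = True.
Set K = False.
All clauses satisfied.

C = True, H = True, W = True, M = True, S = True, K = False, R = False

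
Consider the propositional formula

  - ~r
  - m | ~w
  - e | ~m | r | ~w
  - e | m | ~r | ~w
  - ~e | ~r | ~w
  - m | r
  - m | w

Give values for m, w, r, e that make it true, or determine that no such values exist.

m = True, w = False, r = False, e = True

Unit clause (~r) forces r = False.
In (m | r) only m is left, so m = True.
Set w = False.
Set e = True.
Check each clause:
  (~r): ~r holds.
  (m | ~w): m holds.
  (e | ~m | r | ~w): e holds.
  (e | m | ~r | ~w): e holds.
  (~e | ~r | ~w): ~r holds.
  (m | r): m holds.
  (m | w): m holds.
All clauses satisfied.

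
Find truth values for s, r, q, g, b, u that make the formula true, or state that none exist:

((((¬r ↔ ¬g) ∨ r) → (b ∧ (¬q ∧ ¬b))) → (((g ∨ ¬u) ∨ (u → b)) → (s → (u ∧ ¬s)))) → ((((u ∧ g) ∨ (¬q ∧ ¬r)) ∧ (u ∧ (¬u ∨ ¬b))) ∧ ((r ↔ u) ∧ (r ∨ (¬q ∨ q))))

s = False, r = True, q = True, g = True, b = False, u = True

  ((((¬r ↔ ¬g) ∨ r) → (b ∧ (¬q ∧ ¬b))) → (((g ∨ ¬u) ∨ (u → b)) → (s → (u ∧ ¬s)))) → ((((u ∧ g) ∨ (¬q ∧ ¬r)) ∧ (u ∧ (¬u ∨ ¬b))) ∧ ((r ↔ u) ∧ (r ∨ (¬q ∨ q)))) = True
    (((¬r ↔ ¬g) ∨ r) → (b ∧ (¬q ∧ ¬b))) → (((g ∨ ¬u) ∨ (u → b)) → (s → (u ∧ ¬s))) = True
      ((¬r ↔ ¬g) ∨ r) → (b ∧ (¬q ∧ ¬b)) = False
        (¬r ↔ ¬g) ∨ r = True
          ¬r ↔ ¬g = True
            ¬r = False
            ¬g = False
        b ∧ (¬q ∧ ¬b) = False
          ¬q ∧ ¬b = False
            ¬q = False
            ¬b = True
      ((g ∨ ¬u) ∨ (u → b)) → (s → (u ∧ ¬s)) = True
        (g ∨ ¬u) ∨ (u → b) = True
          g ∨ ¬u = True
            ¬u = False
          u → b = False
        s → (u ∧ ¬s) = True
          u ∧ ¬s = True
            ¬s = True
    (((u ∧ g) ∨ (¬q ∧ ¬r)) ∧ (u ∧ (¬u ∨ ¬b))) ∧ ((r ↔ u) ∧ (r ∨ (¬q ∨ q))) = True
      ((u ∧ g) ∨ (¬q ∧ ¬r)) ∧ (u ∧ (¬u ∨ ¬b)) = True
        (u ∧ g) ∨ (¬q ∧ ¬r) = True
          u ∧ g = True
          ¬q ∧ ¬r = False
            ¬q = False
            ¬r = False
        u ∧ (¬u ∨ ¬b) = True
          ¬u ∨ ¬b = True
            ¬u = False
            ¬b = True
      (r ↔ u) ∧ (r ∨ (¬q ∨ q)) = True
        r ↔ u = True
        r ∨ (¬q ∨ q) = True
          ¬q ∨ q = True
            ¬q = False
The formula evaluates to True.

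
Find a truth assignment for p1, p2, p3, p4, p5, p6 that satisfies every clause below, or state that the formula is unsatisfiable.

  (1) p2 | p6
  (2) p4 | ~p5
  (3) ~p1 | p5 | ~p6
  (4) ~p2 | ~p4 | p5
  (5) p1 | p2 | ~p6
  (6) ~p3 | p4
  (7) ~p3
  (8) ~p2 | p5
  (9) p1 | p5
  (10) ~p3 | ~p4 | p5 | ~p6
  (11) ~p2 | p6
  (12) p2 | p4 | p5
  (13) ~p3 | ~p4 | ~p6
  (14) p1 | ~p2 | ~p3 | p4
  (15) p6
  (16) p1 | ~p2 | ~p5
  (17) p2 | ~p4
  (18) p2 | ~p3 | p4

p1=T; p2=T; p3=F; p4=T; p5=T; p6=T

Unit clause (~p3) forces p3 = False.
Unit clause (p6) forces p6 = True.
Try p1 = False:
  (p1 | p2 | ~p6) forces p2 = True.
  (~p2 | p5) forces p5 = True.
  clause (p1 | ~p2 | ~p5) is falsified — backtrack.
So p1 = True.
  then (~p1 | p5 | ~p6) forces p5 = True.
  then (p4 | ~p5) forces p4 = True.
  then (p2 | ~p4) forces p2 = True.
All clauses satisfied.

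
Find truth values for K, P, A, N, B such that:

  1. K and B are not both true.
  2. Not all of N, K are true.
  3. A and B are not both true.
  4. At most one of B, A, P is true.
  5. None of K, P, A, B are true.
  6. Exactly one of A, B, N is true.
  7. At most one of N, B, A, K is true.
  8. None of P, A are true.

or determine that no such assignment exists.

K=F, P=F, A=F, N=T, B=F

  (1) K=F, B=F — not both ✓
  (2) {N, K}: 1/2 true — not all ✓
  (3) A=F, B=F — not both ✓
  (4) {B, A, P}: 0 true — at most one ✓
  (5) {K, P, A, B}: 0 true — none ✓
  (6) {A, B, N}: 1 true — exactly one ✓
  (7) {N, B, A, K}: 1 true — at most one ✓
  (8) {P, A}: 0 true — none ✓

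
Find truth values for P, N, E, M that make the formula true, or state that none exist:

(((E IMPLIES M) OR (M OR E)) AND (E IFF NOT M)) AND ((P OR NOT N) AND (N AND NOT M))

P = True, N = True, E = True, M = False

  ((E IMPLIES M) OR (M OR E)) AND (E IFF NOT M) = True
    (E IMPLIES M) OR (M OR E) = True
      E IMPLIES M = False
      M OR E = True
    E IFF NOT M = True
      NOT M = True
  (P OR NOT N) AND (N AND NOT M) = True
    P OR NOT N = True
      NOT N = False
    N AND NOT M = True
      NOT M = True
Both conjuncts True, so the formula holds.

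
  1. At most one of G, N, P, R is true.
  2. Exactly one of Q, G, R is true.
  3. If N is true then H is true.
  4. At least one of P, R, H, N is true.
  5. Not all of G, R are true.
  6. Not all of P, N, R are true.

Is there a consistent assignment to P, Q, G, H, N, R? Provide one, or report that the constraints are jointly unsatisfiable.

P = True, Q = True, G = False, H = False, N = False, R = False

  (1) {G, N, P, R}: 1 true — at most one ✓
  (2) {Q, G, R}: 1 true — exactly one ✓
  (3) N=F ⇒ H: vacuous ✓
  (4) {P, R, H, N}: 1 true — at least one ✓
  (5) {G, R}: 0/2 true — not all ✓
  (6) {P, N, R}: 1/3 true — not all ✓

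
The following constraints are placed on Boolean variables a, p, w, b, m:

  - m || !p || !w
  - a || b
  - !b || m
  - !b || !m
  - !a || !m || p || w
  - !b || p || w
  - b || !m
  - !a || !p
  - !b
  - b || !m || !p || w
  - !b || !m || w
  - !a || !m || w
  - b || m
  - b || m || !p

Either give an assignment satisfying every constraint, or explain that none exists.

UNSATISFIABLE

Case b = True:
  Clause (!b) is falsified — contradiction.
Case b = False:
  (a || b) forces a = True.
  (b || !m) forces m = False.
  Clause (b || m) is falsified — contradiction.
Both cases fail, so the formula is unsatisfiable.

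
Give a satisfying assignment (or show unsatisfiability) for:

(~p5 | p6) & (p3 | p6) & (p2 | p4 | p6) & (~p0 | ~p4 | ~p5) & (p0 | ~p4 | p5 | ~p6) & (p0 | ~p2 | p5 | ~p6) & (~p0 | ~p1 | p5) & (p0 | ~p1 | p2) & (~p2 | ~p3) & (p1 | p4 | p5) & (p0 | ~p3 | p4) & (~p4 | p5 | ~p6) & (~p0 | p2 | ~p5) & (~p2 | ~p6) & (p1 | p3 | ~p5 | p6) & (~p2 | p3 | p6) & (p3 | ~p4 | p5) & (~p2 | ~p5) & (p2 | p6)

Set p0 = False.
Set p1 = False.
Try p2 = True:
  (~p2 | ~p3) forces p3 = False.
  (p3 | p6) forces p6 = True.
  clause (~p2 | ~p6) is falsified — backtrack.
So p2 = False.
  then (p2 | p6) forces p6 = True.
Set p3 = False.
Set p4 = True.
  then (p0 | ~p4 | p5 | ~p6) forces p5 = True.
All clauses satisfied.

p0: False; p1: False; p2: False; p3: False; p4: True; p5: True; p6: True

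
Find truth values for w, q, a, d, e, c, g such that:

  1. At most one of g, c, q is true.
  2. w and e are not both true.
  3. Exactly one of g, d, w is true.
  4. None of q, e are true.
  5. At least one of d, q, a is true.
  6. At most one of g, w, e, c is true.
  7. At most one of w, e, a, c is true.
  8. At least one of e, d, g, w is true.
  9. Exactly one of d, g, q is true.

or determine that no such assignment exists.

w = False, q = False, a = False, d = True, e = False, c = False, g = False

  (1) {g, c, q}: 0 true — at most one ✓
  (2) w=F, e=F — not both ✓
  (3) {g, d, w}: 1 true — exactly one ✓
  (4) {q, e}: 0 true — none ✓
  (5) {d, q, a}: 1 true — at least one ✓
  (6) {g, w, e, c}: 0 true — at most one ✓
  (7) {w, e, a, c}: 0 true — at most one ✓
  (8) {e, d, g, w}: 1 true — at least one ✓
  (9) {d, g, q}: 1 true — exactly one ✓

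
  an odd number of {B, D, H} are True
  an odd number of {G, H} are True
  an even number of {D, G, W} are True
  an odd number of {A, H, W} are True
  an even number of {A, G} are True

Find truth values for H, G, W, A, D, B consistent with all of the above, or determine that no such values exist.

H = False; G = True; W = False; A = True; D = True; B = False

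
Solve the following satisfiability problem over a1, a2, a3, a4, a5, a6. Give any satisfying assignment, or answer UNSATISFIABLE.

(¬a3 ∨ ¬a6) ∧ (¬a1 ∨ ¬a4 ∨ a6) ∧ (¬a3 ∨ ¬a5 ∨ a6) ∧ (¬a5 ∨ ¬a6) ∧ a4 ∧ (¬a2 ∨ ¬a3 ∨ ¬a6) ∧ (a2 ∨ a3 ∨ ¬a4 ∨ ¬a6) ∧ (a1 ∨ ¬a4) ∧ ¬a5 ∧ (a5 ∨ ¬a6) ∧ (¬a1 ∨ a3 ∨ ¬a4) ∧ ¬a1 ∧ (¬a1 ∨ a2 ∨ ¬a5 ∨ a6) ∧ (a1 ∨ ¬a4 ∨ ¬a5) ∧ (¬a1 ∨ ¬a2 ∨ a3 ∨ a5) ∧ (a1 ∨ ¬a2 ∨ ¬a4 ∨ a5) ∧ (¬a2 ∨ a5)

Case a1 = True:
  Clause (¬a1) is falsified — contradiction.
Case a1 = False:
  (a4) forces a4 = True.
  Clause (a1 ∨ ¬a4) is falsified — contradiction.
Both cases fail, so the formula is unsatisfiable.

Unsatisfiable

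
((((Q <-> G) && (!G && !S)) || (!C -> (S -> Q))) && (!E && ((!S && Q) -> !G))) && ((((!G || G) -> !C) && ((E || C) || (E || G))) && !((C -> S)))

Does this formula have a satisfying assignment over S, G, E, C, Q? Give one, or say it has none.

Case C = True: the formula simplifies to (!E && ((!S && Q) -> !G)) && (!((!G || G)) && !S).
  G = True: the conjunct !((!G || G)) becomes !((False || True)) = False.
  G = False: the conjunct !((!G || G)) becomes !((True || False)) = False.
Case C = False: the conjunct !((C -> S)) becomes !((False -> S)) = False.
Both cases fail — unsatisfiable.

No satisfying assignment exists.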